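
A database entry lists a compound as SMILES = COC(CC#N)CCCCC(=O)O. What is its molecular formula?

C9H15NO3

Walk through each heavy atom and fill implicit hydrogens from standard valence (C 4, N 3, O 2, S 2, halogen 1):
  atom 1: C, bond orders sum to 1 (valence 4) → 3 H
  atom 2: O, bond orders sum to 2 (valence 2) → 0 H
  atom 3: C, bond orders sum to 3 (valence 4) → 1 H
  atom 4: C, bond orders sum to 2 (valence 4) → 2 H
  atom 5: C, bond orders sum to 4 (valence 4) → 0 H
  atom 6: N, bond orders sum to 3 (valence 3) → 0 H
  atom 7: C, bond orders sum to 2 (valence 4) → 2 H
  atom 8: C, bond orders sum to 2 (valence 4) → 2 H
  atom 9: C, bond orders sum to 2 (valence 4) → 2 H
  atom 10: C, bond orders sum to 2 (valence 4) → 2 H
  atom 11: C, bond orders sum to 4 (valence 4) → 0 H
  atom 12: O, bond orders sum to 2 (valence 2) → 0 H
  atom 13: O, bond orders sum to 1 (valence 2) → 1 H
Totals → C:9, H:15, N:1, O:3.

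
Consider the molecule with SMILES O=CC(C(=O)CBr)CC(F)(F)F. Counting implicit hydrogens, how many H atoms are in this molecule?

6

Walk through each heavy atom and fill implicit hydrogens from standard valence (C 4, N 3, O 2, S 2, halogen 1):
  atom 1: O, bond orders sum to 2 (valence 2) → 0 H
  atom 2: C, bond orders sum to 3 (valence 4) → 1 H
  atom 3: C, bond orders sum to 3 (valence 4) → 1 H
  atom 4: C, bond orders sum to 4 (valence 4) → 0 H
  atom 5: O, bond orders sum to 2 (valence 2) → 0 H
  atom 6: C, bond orders sum to 2 (valence 4) → 2 H
  atom 7: Br (halogen, monovalent) → 0 H
  atom 8: C, bond orders sum to 2 (valence 4) → 2 H
  atom 9: C, bond orders sum to 4 (valence 4) → 0 H
  atom 10: F (halogen, monovalent) → 0 H
  atom 11: F (halogen, monovalent) → 0 H
  atom 12: F (halogen, monovalent) → 0 H
Total hydrogens: 6.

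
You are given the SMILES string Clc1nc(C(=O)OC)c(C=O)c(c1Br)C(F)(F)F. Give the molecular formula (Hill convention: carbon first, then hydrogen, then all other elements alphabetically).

Walk through each heavy atom and fill implicit hydrogens from standard valence (C 4, N 3, O 2, S 2, halogen 1); for lowercase aromatic atoms, an aromatic c carries 1 H when it has two neighbours and 0 H with three, and aromatic n carries 0 H:
  atom 1: Cl (halogen, monovalent) → 0 H
  atom 2: aromatic c, 3 neighbours → 0 H
  atom 3: aromatic n, 2 neighbours → 0 H
  atom 4: aromatic c, 3 neighbours → 0 H
  atom 5: C, bond orders sum to 4 (valence 4) → 0 H
  atom 6: O, bond orders sum to 2 (valence 2) → 0 H
  atom 7: O, bond orders sum to 2 (valence 2) → 0 H
  atom 8: C, bond orders sum to 1 (valence 4) → 3 H
  atom 9: aromatic c, 3 neighbours → 0 H
  atom 10: C, bond orders sum to 3 (valence 4) → 1 H
  atom 11: O, bond orders sum to 2 (valence 2) → 0 H
  atom 12: aromatic c, 3 neighbours → 0 H
  atom 13: aromatic c, 3 neighbours → 0 H
  atom 14: Br (halogen, monovalent) → 0 H
  atom 15: C, bond orders sum to 4 (valence 4) → 0 H
  atom 16: F (halogen, monovalent) → 0 H
  atom 17: F (halogen, monovalent) → 0 H
  atom 18: F (halogen, monovalent) → 0 H
Totals → C:9, H:4, Br:1, Cl:1, F:3, N:1, O:3.

C9H4BrClF3NO3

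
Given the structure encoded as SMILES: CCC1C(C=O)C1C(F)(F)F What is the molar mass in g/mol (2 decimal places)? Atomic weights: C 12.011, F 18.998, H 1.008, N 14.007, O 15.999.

First, the molecular formula is C7H9F3O (counting implicit H from valence).
  C: 7 × 12.011 = 84.077
  F: 3 × 18.998 = 56.994
  H: 9 × 1.008 = 9.072
  O: 1 × 15.999 = 15.999
Sum: 7×12.011 + 3×18.998 + 9×1.008 + 1×15.999 = 166.142 → 166.14 g/mol.

166.14 g/mol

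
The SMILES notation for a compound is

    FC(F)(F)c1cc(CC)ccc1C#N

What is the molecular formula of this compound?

Walk through each heavy atom and fill implicit hydrogens from standard valence (C 4, N 3, O 2, S 2, halogen 1); for lowercase aromatic atoms, an aromatic c carries 1 H when it has two neighbours and 0 H with three, and aromatic n carries 0 H:
  atom 1: F (halogen, monovalent) → 0 H
  atom 2: C, bond orders sum to 4 (valence 4) → 0 H
  atom 3: F (halogen, monovalent) → 0 H
  atom 4: F (halogen, monovalent) → 0 H
  atom 5: aromatic c, 3 neighbours → 0 H
  atom 6: aromatic c, 2 neighbours → 1 H
  atom 7: aromatic c, 3 neighbours → 0 H
  atom 8: C, bond orders sum to 2 (valence 4) → 2 H
  atom 9: C, bond orders sum to 1 (valence 4) → 3 H
  atom 10: aromatic c, 2 neighbours → 1 H
  atom 11: aromatic c, 2 neighbours → 1 H
  atom 12: aromatic c, 3 neighbours → 0 H
  atom 13: C, bond orders sum to 4 (valence 4) → 0 H
  atom 14: N, bond orders sum to 3 (valence 3) → 0 H
Totals → C:10, H:8, F:3, N:1.
In Hill order: C10H8F3N.

C10H8F3N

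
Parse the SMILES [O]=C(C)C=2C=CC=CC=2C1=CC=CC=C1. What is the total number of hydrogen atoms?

Walk through each heavy atom and fill implicit hydrogens from standard valence (C 4, N 3, O 2, S 2, halogen 1):
  atom 1: O with explicit H count 0
  atom 2: C, bond orders sum to 4 (valence 4) → 0 H
  atom 3: C, bond orders sum to 1 (valence 4) → 3 H
  atom 4: C, bond orders sum to 4 (valence 4) → 0 H
  atom 5: C, bond orders sum to 3 (valence 4) → 1 H
  atom 6: C, bond orders sum to 3 (valence 4) → 1 H
  atom 7: C, bond orders sum to 3 (valence 4) → 1 H
  atom 8: C, bond orders sum to 3 (valence 4) → 1 H
  atom 9: C, bond orders sum to 4 (valence 4) → 0 H
  atom 10: C, bond orders sum to 4 (valence 4) → 0 H
  atom 11: C, bond orders sum to 3 (valence 4) → 1 H
  atom 12: C, bond orders sum to 3 (valence 4) → 1 H
  atom 13: C, bond orders sum to 3 (valence 4) → 1 H
  atom 14: C, bond orders sum to 3 (valence 4) → 1 H
  atom 15: C, bond orders sum to 3 (valence 4) → 1 H
Total hydrogens: 12.

12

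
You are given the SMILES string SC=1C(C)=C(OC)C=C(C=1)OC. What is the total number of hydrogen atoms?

12

Walk through each heavy atom and fill implicit hydrogens from standard valence (C 4, N 3, O 2, S 2, halogen 1):
  atom 1: S, bond orders sum to 1 (valence 2) → 1 H
  atom 2: C, bond orders sum to 4 (valence 4) → 0 H
  atom 3: C, bond orders sum to 4 (valence 4) → 0 H
  atom 4: C, bond orders sum to 1 (valence 4) → 3 H
  atom 5: C, bond orders sum to 4 (valence 4) → 0 H
  atom 6: O, bond orders sum to 2 (valence 2) → 0 H
  atom 7: C, bond orders sum to 1 (valence 4) → 3 H
  atom 8: C, bond orders sum to 3 (valence 4) → 1 H
  atom 9: C, bond orders sum to 4 (valence 4) → 0 H
  atom 10: C, bond orders sum to 3 (valence 4) → 1 H
  atom 11: O, bond orders sum to 2 (valence 2) → 0 H
  atom 12: C, bond orders sum to 1 (valence 4) → 3 H
Total hydrogens: 12.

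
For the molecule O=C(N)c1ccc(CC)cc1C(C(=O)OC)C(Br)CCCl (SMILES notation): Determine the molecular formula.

C15H19BrClNO3

Walk through each heavy atom and fill implicit hydrogens from standard valence (C 4, N 3, O 2, S 2, halogen 1); for lowercase aromatic atoms, an aromatic c carries 1 H when it has two neighbours and 0 H with three, and aromatic n carries 0 H:
  atom 1: O, bond orders sum to 2 (valence 2) → 0 H
  atom 2: C, bond orders sum to 4 (valence 4) → 0 H
  atom 3: N, bond orders sum to 1 (valence 3) → 2 H
  atom 4: aromatic c, 3 neighbours → 0 H
  atom 5: aromatic c, 2 neighbours → 1 H
  atom 6: aromatic c, 2 neighbours → 1 H
  atom 7: aromatic c, 3 neighbours → 0 H
  atom 8: C, bond orders sum to 2 (valence 4) → 2 H
  atom 9: C, bond orders sum to 1 (valence 4) → 3 H
  atom 10: aromatic c, 2 neighbours → 1 H
  atom 11: aromatic c, 3 neighbours → 0 H
  atom 12: C, bond orders sum to 3 (valence 4) → 1 H
  atom 13: C, bond orders sum to 4 (valence 4) → 0 H
  atom 14: O, bond orders sum to 2 (valence 2) → 0 H
  atom 15: O, bond orders sum to 2 (valence 2) → 0 H
  atom 16: C, bond orders sum to 1 (valence 4) → 3 H
  atom 17: C, bond orders sum to 3 (valence 4) → 1 H
  atom 18: Br (halogen, monovalent) → 0 H
  atom 19: C, bond orders sum to 2 (valence 4) → 2 H
  atom 20: C, bond orders sum to 2 (valence 4) → 2 H
  atom 21: Cl (halogen, monovalent) → 0 H
Totals → C:15, H:19, Br:1, Cl:1, N:1, O:3.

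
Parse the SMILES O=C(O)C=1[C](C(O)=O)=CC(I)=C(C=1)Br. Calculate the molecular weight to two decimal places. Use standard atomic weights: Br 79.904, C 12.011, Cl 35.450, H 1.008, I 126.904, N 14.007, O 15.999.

370.92 g/mol

First, the molecular formula is C8H4BrIO4 (counting implicit H from valence).
  Br: 1 × 79.904 = 79.904
  C: 8 × 12.011 = 96.088
  H: 4 × 1.008 = 4.032
  I: 1 × 126.904 = 126.904
  O: 4 × 15.999 = 63.996
Sum: 1×79.904 + 8×12.011 + 4×1.008 + 1×126.904 + 4×15.999 = 370.924 → 370.92 g/mol.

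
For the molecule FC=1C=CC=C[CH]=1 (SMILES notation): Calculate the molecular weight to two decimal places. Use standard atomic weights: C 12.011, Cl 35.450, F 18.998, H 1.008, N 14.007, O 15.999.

96.10 g/mol

First, the molecular formula is C6H5F (counting implicit H from valence).
  C: 6 × 12.011 = 72.066
  F: 1 × 18.998 = 18.998
  H: 5 × 1.008 = 5.040
Sum: 6×12.011 + 1×18.998 + 5×1.008 = 96.104 → 96.10 g/mol.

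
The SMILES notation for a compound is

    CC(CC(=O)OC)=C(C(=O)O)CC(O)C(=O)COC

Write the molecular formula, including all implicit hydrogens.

C12H18O7

Walk through each heavy atom and fill implicit hydrogens from standard valence (C 4, N 3, O 2, S 2, halogen 1):
  atom 1: C, bond orders sum to 1 (valence 4) → 3 H
  atom 2: C, bond orders sum to 4 (valence 4) → 0 H
  atom 3: C, bond orders sum to 2 (valence 4) → 2 H
  atom 4: C, bond orders sum to 4 (valence 4) → 0 H
  atom 5: O, bond orders sum to 2 (valence 2) → 0 H
  atom 6: O, bond orders sum to 2 (valence 2) → 0 H
  atom 7: C, bond orders sum to 1 (valence 4) → 3 H
  atom 8: C, bond orders sum to 4 (valence 4) → 0 H
  atom 9: C, bond orders sum to 4 (valence 4) → 0 H
  atom 10: O, bond orders sum to 2 (valence 2) → 0 H
  atom 11: O, bond orders sum to 1 (valence 2) → 1 H
  atom 12: C, bond orders sum to 2 (valence 4) → 2 H
  atom 13: C, bond orders sum to 3 (valence 4) → 1 H
  atom 14: O, bond orders sum to 1 (valence 2) → 1 H
  atom 15: C, bond orders sum to 4 (valence 4) → 0 H
  atom 16: O, bond orders sum to 2 (valence 2) → 0 H
  atom 17: C, bond orders sum to 2 (valence 4) → 2 H
  atom 18: O, bond orders sum to 2 (valence 2) → 0 H
  atom 19: C, bond orders sum to 1 (valence 4) → 3 H
Totals → C:12, H:18, O:7.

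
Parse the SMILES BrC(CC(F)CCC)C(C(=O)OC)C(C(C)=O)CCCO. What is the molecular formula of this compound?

Walk through each heavy atom and fill implicit hydrogens from standard valence (C 4, N 3, O 2, S 2, halogen 1):
  atom 1: Br (halogen, monovalent) → 0 H
  atom 2: C, bond orders sum to 3 (valence 4) → 1 H
  atom 3: C, bond orders sum to 2 (valence 4) → 2 H
  atom 4: C, bond orders sum to 3 (valence 4) → 1 H
  atom 5: F (halogen, monovalent) → 0 H
  atom 6: C, bond orders sum to 2 (valence 4) → 2 H
  atom 7: C, bond orders sum to 2 (valence 4) → 2 H
  atom 8: C, bond orders sum to 1 (valence 4) → 3 H
  atom 9: C, bond orders sum to 3 (valence 4) → 1 H
  atom 10: C, bond orders sum to 4 (valence 4) → 0 H
  atom 11: O, bond orders sum to 2 (valence 2) → 0 H
  atom 12: O, bond orders sum to 2 (valence 2) → 0 H
  atom 13: C, bond orders sum to 1 (valence 4) → 3 H
  atom 14: C, bond orders sum to 3 (valence 4) → 1 H
  atom 15: C, bond orders sum to 4 (valence 4) → 0 H
  atom 16: C, bond orders sum to 1 (valence 4) → 3 H
  atom 17: O, bond orders sum to 2 (valence 2) → 0 H
  atom 18: C, bond orders sum to 2 (valence 4) → 2 H
  atom 19: C, bond orders sum to 2 (valence 4) → 2 H
  atom 20: C, bond orders sum to 2 (valence 4) → 2 H
  atom 21: O, bond orders sum to 1 (valence 2) → 1 H
Totals → C:15, H:26, Br:1, F:1, O:4.

C15H26BrFO4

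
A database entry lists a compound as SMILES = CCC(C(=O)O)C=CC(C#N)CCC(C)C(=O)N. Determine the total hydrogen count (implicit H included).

Walk through each heavy atom and fill implicit hydrogens from standard valence (C 4, N 3, O 2, S 2, halogen 1):
  atom 1: C, bond orders sum to 1 (valence 4) → 3 H
  atom 2: C, bond orders sum to 2 (valence 4) → 2 H
  atom 3: C, bond orders sum to 3 (valence 4) → 1 H
  atom 4: C, bond orders sum to 4 (valence 4) → 0 H
  atom 5: O, bond orders sum to 2 (valence 2) → 0 H
  atom 6: O, bond orders sum to 1 (valence 2) → 1 H
  atom 7: C, bond orders sum to 3 (valence 4) → 1 H
  atom 8: C, bond orders sum to 3 (valence 4) → 1 H
  atom 9: C, bond orders sum to 3 (valence 4) → 1 H
  atom 10: C, bond orders sum to 4 (valence 4) → 0 H
  atom 11: N, bond orders sum to 3 (valence 3) → 0 H
  atom 12: C, bond orders sum to 2 (valence 4) → 2 H
  atom 13: C, bond orders sum to 2 (valence 4) → 2 H
  atom 14: C, bond orders sum to 3 (valence 4) → 1 H
  atom 15: C, bond orders sum to 1 (valence 4) → 3 H
  atom 16: C, bond orders sum to 4 (valence 4) → 0 H
  atom 17: O, bond orders sum to 2 (valence 2) → 0 H
  atom 18: N, bond orders sum to 1 (valence 3) → 2 H
Total hydrogens: 20.

20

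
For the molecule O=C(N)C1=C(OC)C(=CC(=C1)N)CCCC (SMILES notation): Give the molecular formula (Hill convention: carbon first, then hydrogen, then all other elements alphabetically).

Walk through each heavy atom and fill implicit hydrogens from standard valence (C 4, N 3, O 2, S 2, halogen 1):
  atom 1: O, bond orders sum to 2 (valence 2) → 0 H
  atom 2: C, bond orders sum to 4 (valence 4) → 0 H
  atom 3: N, bond orders sum to 1 (valence 3) → 2 H
  atom 4: C, bond orders sum to 4 (valence 4) → 0 H
  atom 5: C, bond orders sum to 4 (valence 4) → 0 H
  atom 6: O, bond orders sum to 2 (valence 2) → 0 H
  atom 7: C, bond orders sum to 1 (valence 4) → 3 H
  atom 8: C, bond orders sum to 4 (valence 4) → 0 H
  atom 9: C, bond orders sum to 3 (valence 4) → 1 H
  atom 10: C, bond orders sum to 4 (valence 4) → 0 H
  atom 11: C, bond orders sum to 3 (valence 4) → 1 H
  atom 12: N, bond orders sum to 1 (valence 3) → 2 H
  atom 13: C, bond orders sum to 2 (valence 4) → 2 H
  atom 14: C, bond orders sum to 2 (valence 4) → 2 H
  atom 15: C, bond orders sum to 2 (valence 4) → 2 H
  atom 16: C, bond orders sum to 1 (valence 4) → 3 H
Totals → C:12, H:18, N:2, O:2.
In Hill order: C12H18N2O2.

C12H18N2O2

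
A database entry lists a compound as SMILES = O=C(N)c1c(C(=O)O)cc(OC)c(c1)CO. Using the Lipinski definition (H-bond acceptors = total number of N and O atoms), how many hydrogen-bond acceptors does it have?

N atoms: 1; O atoms: 5.
Lipinski HBA = 1 + 5 = 6.

6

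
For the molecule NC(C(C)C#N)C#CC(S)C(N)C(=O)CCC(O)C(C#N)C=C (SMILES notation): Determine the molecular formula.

C16H22N4O2S

Walk through each heavy atom and fill implicit hydrogens from standard valence (C 4, N 3, O 2, S 2, halogen 1):
  atom 1: N, bond orders sum to 1 (valence 3) → 2 H
  atom 2: C, bond orders sum to 3 (valence 4) → 1 H
  atom 3: C, bond orders sum to 3 (valence 4) → 1 H
  atom 4: C, bond orders sum to 1 (valence 4) → 3 H
  atom 5: C, bond orders sum to 4 (valence 4) → 0 H
  atom 6: N, bond orders sum to 3 (valence 3) → 0 H
  atom 7: C, bond orders sum to 4 (valence 4) → 0 H
  atom 8: C, bond orders sum to 4 (valence 4) → 0 H
  atom 9: C, bond orders sum to 3 (valence 4) → 1 H
  atom 10: S, bond orders sum to 1 (valence 2) → 1 H
  atom 11: C, bond orders sum to 3 (valence 4) → 1 H
  atom 12: N, bond orders sum to 1 (valence 3) → 2 H
  atom 13: C, bond orders sum to 4 (valence 4) → 0 H
  atom 14: O, bond orders sum to 2 (valence 2) → 0 H
  atom 15: C, bond orders sum to 2 (valence 4) → 2 H
  atom 16: C, bond orders sum to 2 (valence 4) → 2 H
  atom 17: C, bond orders sum to 3 (valence 4) → 1 H
  atom 18: O, bond orders sum to 1 (valence 2) → 1 H
  atom 19: C, bond orders sum to 3 (valence 4) → 1 H
  atom 20: C, bond orders sum to 4 (valence 4) → 0 H
  atom 21: N, bond orders sum to 3 (valence 3) → 0 H
  atom 22: C, bond orders sum to 3 (valence 4) → 1 H
  atom 23: C, bond orders sum to 2 (valence 4) → 2 H
Totals → C:16, H:22, N:4, O:2, S:1.
In Hill order: C16H22N4O2S.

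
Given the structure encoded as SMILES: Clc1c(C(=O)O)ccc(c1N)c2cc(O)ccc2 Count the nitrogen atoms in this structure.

Scan the SMILES for N atoms (remember two-letter symbols like Cl and Br are single atoms).
Nitrogen count: 1.

1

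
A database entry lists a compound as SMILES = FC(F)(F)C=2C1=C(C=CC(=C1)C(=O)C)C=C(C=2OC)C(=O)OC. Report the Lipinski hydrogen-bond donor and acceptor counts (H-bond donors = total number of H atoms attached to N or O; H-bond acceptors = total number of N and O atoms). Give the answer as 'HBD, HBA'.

0, 4

Donors: find every N or O and count the H atoms it carries.
  atom 13 (O): bond orders sum to 2 → 0 H
  atom 18 (O): bond orders sum to 2 → 0 H
  atom 21 (O): bond orders sum to 2 → 0 H
  atom 22 (O): bond orders sum to 2 → 0 H
Lipinski HBD = 0.
Acceptors: N atoms = 0, O atoms = 4 → HBA = 4.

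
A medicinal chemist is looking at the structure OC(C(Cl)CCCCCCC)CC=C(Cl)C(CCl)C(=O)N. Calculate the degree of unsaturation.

Degree of unsaturation = (number of rings) + (number of π bonds).
Ring closures in the SMILES: 0.
π bonds: 2 double bonds (each 1 DoU) → 2 DoU from unsaturation.
Total DoU = 0 + 2 = 2.

2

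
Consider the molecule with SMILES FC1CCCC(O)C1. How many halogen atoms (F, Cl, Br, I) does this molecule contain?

1

Halogen atoms appear at heavy-atom position 1 (1×F).
Other groups present: 1 hydroxyl.
Halogen count: 1.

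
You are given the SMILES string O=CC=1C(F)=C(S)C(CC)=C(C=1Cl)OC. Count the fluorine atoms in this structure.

1

Scan the SMILES for F atoms (remember two-letter symbols like Cl and Br are single atoms).
Fluorine count: 1.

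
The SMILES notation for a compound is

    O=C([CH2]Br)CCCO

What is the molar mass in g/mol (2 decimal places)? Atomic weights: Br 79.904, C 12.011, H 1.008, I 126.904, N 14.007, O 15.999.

First, the molecular formula is C5H9BrO2 (counting implicit H from valence).
  Br: 1 × 79.904 = 79.904
  C: 5 × 12.011 = 60.055
  H: 9 × 1.008 = 9.072
  O: 2 × 15.999 = 31.998
Sum: 1×79.904 + 5×12.011 + 9×1.008 + 2×15.999 = 181.029 → 181.03 g/mol.

181.03 g/mol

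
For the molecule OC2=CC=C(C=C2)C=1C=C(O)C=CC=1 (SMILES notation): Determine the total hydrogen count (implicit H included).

Walk through each heavy atom and fill implicit hydrogens from standard valence (C 4, N 3, O 2, S 2, halogen 1):
  atom 1: O, bond orders sum to 1 (valence 2) → 1 H
  atom 2: C, bond orders sum to 4 (valence 4) → 0 H
  atom 3: C, bond orders sum to 3 (valence 4) → 1 H
  atom 4: C, bond orders sum to 3 (valence 4) → 1 H
  atom 5: C, bond orders sum to 4 (valence 4) → 0 H
  atom 6: C, bond orders sum to 3 (valence 4) → 1 H
  atom 7: C, bond orders sum to 3 (valence 4) → 1 H
  atom 8: C, bond orders sum to 4 (valence 4) → 0 H
  atom 9: C, bond orders sum to 3 (valence 4) → 1 H
  atom 10: C, bond orders sum to 4 (valence 4) → 0 H
  atom 11: O, bond orders sum to 1 (valence 2) → 1 H
  atom 12: C, bond orders sum to 3 (valence 4) → 1 H
  atom 13: C, bond orders sum to 3 (valence 4) → 1 H
  atom 14: C, bond orders sum to 3 (valence 4) → 1 H
Total hydrogens: 10.

10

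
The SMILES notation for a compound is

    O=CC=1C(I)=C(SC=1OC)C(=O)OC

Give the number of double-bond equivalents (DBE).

Molecular formula: C8H7IO4S.
DoU = (2C + 2 + N − H − X) / 2, where X is the halogen count and O/S are ignored.
    = (2·8 + 2 + 0 − 7 − 1) / 2 = 10 / 2 = 5.

5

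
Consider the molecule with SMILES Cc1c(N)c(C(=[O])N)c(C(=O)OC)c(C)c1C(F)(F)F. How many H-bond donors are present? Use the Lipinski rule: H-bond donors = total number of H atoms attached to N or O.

4

Donors: find every N or O and count the H atoms it carries.
  atom 4 (N): bond orders sum to 1 → 2 H
  atom 7 (O): bond orders sum to 2 → 0 H
  atom 8 (N): bond orders sum to 1 → 2 H
  atom 11 (O): bond orders sum to 2 → 0 H
  atom 12 (O): bond orders sum to 2 → 0 H
Lipinski HBD = 4.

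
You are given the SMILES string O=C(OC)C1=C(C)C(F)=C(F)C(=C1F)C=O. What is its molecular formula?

C10H7F3O3

Walk through each heavy atom and fill implicit hydrogens from standard valence (C 4, N 3, O 2, S 2, halogen 1):
  atom 1: O, bond orders sum to 2 (valence 2) → 0 H
  atom 2: C, bond orders sum to 4 (valence 4) → 0 H
  atom 3: O, bond orders sum to 2 (valence 2) → 0 H
  atom 4: C, bond orders sum to 1 (valence 4) → 3 H
  atom 5: C, bond orders sum to 4 (valence 4) → 0 H
  atom 6: C, bond orders sum to 4 (valence 4) → 0 H
  atom 7: C, bond orders sum to 1 (valence 4) → 3 H
  atom 8: C, bond orders sum to 4 (valence 4) → 0 H
  atom 9: F (halogen, monovalent) → 0 H
  atom 10: C, bond orders sum to 4 (valence 4) → 0 H
  atom 11: F (halogen, monovalent) → 0 H
  atom 12: C, bond orders sum to 4 (valence 4) → 0 H
  atom 13: C, bond orders sum to 4 (valence 4) → 0 H
  atom 14: F (halogen, monovalent) → 0 H
  atom 15: C, bond orders sum to 3 (valence 4) → 1 H
  atom 16: O, bond orders sum to 2 (valence 2) → 0 H
Totals → C:10, H:7, F:3, O:3.
In Hill order: C10H7F3O3.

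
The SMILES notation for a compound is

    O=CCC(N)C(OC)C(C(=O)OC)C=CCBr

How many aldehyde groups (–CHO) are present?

The aldehyde motif appears at heavy-atom position 2 in the SMILES.
Other groups present: 1 alkene, 1 ester, 1 ether, 1 primary amine.
Aldehyde count: 1.

1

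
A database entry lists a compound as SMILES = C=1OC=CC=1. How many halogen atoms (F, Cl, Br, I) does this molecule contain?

0

Scan the SMILES for the halogen motif — none present.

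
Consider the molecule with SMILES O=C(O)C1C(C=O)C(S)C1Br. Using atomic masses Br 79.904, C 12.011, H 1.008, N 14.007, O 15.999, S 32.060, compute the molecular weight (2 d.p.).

First, the molecular formula is C6H7BrO3S (counting implicit H from valence).
  Br: 1 × 79.904 = 79.904
  C: 6 × 12.011 = 72.066
  H: 7 × 1.008 = 7.056
  O: 3 × 15.999 = 47.997
  S: 1 × 32.060 = 32.060
Sum: 1×79.904 + 6×12.011 + 7×1.008 + 3×15.999 + 1×32.060 = 239.083 → 239.08 g/mol.

239.08 g/mol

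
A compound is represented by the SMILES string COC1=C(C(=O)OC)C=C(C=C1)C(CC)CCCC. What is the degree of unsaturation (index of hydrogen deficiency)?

Molecular formula: C16H24O3.
DoU = (2C + 2 + N − H − X) / 2, where X is the halogen count and O/S are ignored.
    = (2·16 + 2 + 0 − 24 − 0) / 2 = 10 / 2 = 5.

5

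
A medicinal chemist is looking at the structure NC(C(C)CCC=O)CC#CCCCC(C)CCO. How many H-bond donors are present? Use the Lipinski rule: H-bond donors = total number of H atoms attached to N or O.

Donors: find every N or O and count the H atoms it carries.
  atom 1 (N): bond orders sum to 1 → 2 H
  atom 8 (O): bond orders sum to 2 → 0 H
  atom 19 (O): bond orders sum to 1 → 1 H
Lipinski HBD = 3.

3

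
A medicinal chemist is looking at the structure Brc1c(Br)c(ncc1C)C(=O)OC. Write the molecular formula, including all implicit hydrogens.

C8H7Br2NO2

Walk through each heavy atom and fill implicit hydrogens from standard valence (C 4, N 3, O 2, S 2, halogen 1); for lowercase aromatic atoms, an aromatic c carries 1 H when it has two neighbours and 0 H with three, and aromatic n carries 0 H:
  atom 1: Br (halogen, monovalent) → 0 H
  atom 2: aromatic c, 3 neighbours → 0 H
  atom 3: aromatic c, 3 neighbours → 0 H
  atom 4: Br (halogen, monovalent) → 0 H
  atom 5: aromatic c, 3 neighbours → 0 H
  atom 6: aromatic n, 2 neighbours → 0 H
  atom 7: aromatic c, 2 neighbours → 1 H
  atom 8: aromatic c, 3 neighbours → 0 H
  atom 9: C, bond orders sum to 1 (valence 4) → 3 H
  atom 10: C, bond orders sum to 4 (valence 4) → 0 H
  atom 11: O, bond orders sum to 2 (valence 2) → 0 H
  atom 12: O, bond orders sum to 2 (valence 2) → 0 H
  atom 13: C, bond orders sum to 1 (valence 4) → 3 H
Totals → C:8, H:7, Br:2, N:1, O:2.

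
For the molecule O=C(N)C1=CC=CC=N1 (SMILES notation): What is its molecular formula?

C6H6N2O

Walk through each heavy atom and fill implicit hydrogens from standard valence (C 4, N 3, O 2, S 2, halogen 1):
  atom 1: O, bond orders sum to 2 (valence 2) → 0 H
  atom 2: C, bond orders sum to 4 (valence 4) → 0 H
  atom 3: N, bond orders sum to 1 (valence 3) → 2 H
  atom 4: C, bond orders sum to 4 (valence 4) → 0 H
  atom 5: C, bond orders sum to 3 (valence 4) → 1 H
  atom 6: C, bond orders sum to 3 (valence 4) → 1 H
  atom 7: C, bond orders sum to 3 (valence 4) → 1 H
  atom 8: C, bond orders sum to 3 (valence 4) → 1 H
  atom 9: N, bond orders sum to 3 (valence 3) → 0 H
Totals → C:6, H:6, N:2, O:1.
In Hill order: C6H6N2O.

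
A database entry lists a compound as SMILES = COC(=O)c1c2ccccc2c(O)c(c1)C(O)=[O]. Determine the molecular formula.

Walk through each heavy atom and fill implicit hydrogens from standard valence (C 4, N 3, O 2, S 2, halogen 1); for lowercase aromatic atoms, an aromatic c carries 1 H when it has two neighbours and 0 H with three, and aromatic n carries 0 H:
  atom 1: C, bond orders sum to 1 (valence 4) → 3 H
  atom 2: O, bond orders sum to 2 (valence 2) → 0 H
  atom 3: C, bond orders sum to 4 (valence 4) → 0 H
  atom 4: O, bond orders sum to 2 (valence 2) → 0 H
  atom 5: aromatic c, 3 neighbours → 0 H
  atom 6: aromatic c, 3 neighbours → 0 H
  atom 7: aromatic c, 2 neighbours → 1 H
  atom 8: aromatic c, 2 neighbours → 1 H
  atom 9: aromatic c, 2 neighbours → 1 H
  atom 10: aromatic c, 2 neighbours → 1 H
  atom 11: aromatic c, 3 neighbours → 0 H
  atom 12: aromatic c, 3 neighbours → 0 H
  atom 13: O, bond orders sum to 1 (valence 2) → 1 H
  atom 14: aromatic c, 3 neighbours → 0 H
  atom 15: aromatic c, 2 neighbours → 1 H
  atom 16: C, bond orders sum to 4 (valence 4) → 0 H
  atom 17: O, bond orders sum to 1 (valence 2) → 1 H
  atom 18: O with explicit H count 0
Totals → C:13, H:10, O:5.
In Hill order: C13H10O5.

C13H10O5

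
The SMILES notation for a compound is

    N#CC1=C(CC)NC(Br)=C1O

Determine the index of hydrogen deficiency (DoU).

Degree of unsaturation = (number of rings) + (number of π bonds).
Ring closures in the SMILES: 1.
π bonds: 2 double bonds (each 1 DoU), 1 triple bond (each 2 DoU) → 4 DoU from unsaturation.
Total DoU = 1 + 4 = 5.

5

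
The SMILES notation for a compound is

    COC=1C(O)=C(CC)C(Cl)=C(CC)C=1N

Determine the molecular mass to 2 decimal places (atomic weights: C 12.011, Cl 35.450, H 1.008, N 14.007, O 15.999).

229.70 g/mol

First, the molecular formula is C11H16ClNO2 (counting implicit H from valence).
  C: 11 × 12.011 = 132.121
  Cl: 1 × 35.450 = 35.450
  H: 16 × 1.008 = 16.128
  N: 1 × 14.007 = 14.007
  O: 2 × 15.999 = 31.998
Sum: 11×12.011 + 1×35.450 + 16×1.008 + 1×14.007 + 2×15.999 = 229.704 → 229.70 g/mol.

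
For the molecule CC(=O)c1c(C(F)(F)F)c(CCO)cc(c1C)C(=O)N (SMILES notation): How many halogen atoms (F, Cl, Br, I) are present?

Halogen atoms appear at heavy-atom positions 7, 8, 9 (3×F).
Other groups present: 1 amide, 1 hydroxyl, 1 ketone.
Halogen count: 3.

3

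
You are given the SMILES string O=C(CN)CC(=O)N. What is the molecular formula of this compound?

Walk through each heavy atom and fill implicit hydrogens from standard valence (C 4, N 3, O 2, S 2, halogen 1):
  atom 1: O, bond orders sum to 2 (valence 2) → 0 H
  atom 2: C, bond orders sum to 4 (valence 4) → 0 H
  atom 3: C, bond orders sum to 2 (valence 4) → 2 H
  atom 4: N, bond orders sum to 1 (valence 3) → 2 H
  atom 5: C, bond orders sum to 2 (valence 4) → 2 H
  atom 6: C, bond orders sum to 4 (valence 4) → 0 H
  atom 7: O, bond orders sum to 2 (valence 2) → 0 H
  atom 8: N, bond orders sum to 1 (valence 3) → 2 H
Totals → C:4, H:8, N:2, O:2.
In Hill order: C4H8N2O2.

C4H8N2O2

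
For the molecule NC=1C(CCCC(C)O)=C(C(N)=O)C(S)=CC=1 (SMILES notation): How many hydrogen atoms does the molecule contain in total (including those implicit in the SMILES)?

Walk through each heavy atom and fill implicit hydrogens from standard valence (C 4, N 3, O 2, S 2, halogen 1):
  atom 1: N, bond orders sum to 1 (valence 3) → 2 H
  atom 2: C, bond orders sum to 4 (valence 4) → 0 H
  atom 3: C, bond orders sum to 4 (valence 4) → 0 H
  atom 4: C, bond orders sum to 2 (valence 4) → 2 H
  atom 5: C, bond orders sum to 2 (valence 4) → 2 H
  atom 6: C, bond orders sum to 2 (valence 4) → 2 H
  atom 7: C, bond orders sum to 3 (valence 4) → 1 H
  atom 8: C, bond orders sum to 1 (valence 4) → 3 H
  atom 9: O, bond orders sum to 1 (valence 2) → 1 H
  atom 10: C, bond orders sum to 4 (valence 4) → 0 H
  atom 11: C, bond orders sum to 4 (valence 4) → 0 H
  atom 12: N, bond orders sum to 1 (valence 3) → 2 H
  atom 13: O, bond orders sum to 2 (valence 2) → 0 H
  atom 14: C, bond orders sum to 4 (valence 4) → 0 H
  atom 15: S, bond orders sum to 1 (valence 2) → 1 H
  atom 16: C, bond orders sum to 3 (valence 4) → 1 H
  atom 17: C, bond orders sum to 3 (valence 4) → 1 H
Total hydrogens: 18.

18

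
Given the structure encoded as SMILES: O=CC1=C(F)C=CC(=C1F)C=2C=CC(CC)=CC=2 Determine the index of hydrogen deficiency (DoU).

9

Degree of unsaturation = (number of rings) + (number of π bonds).
Ring closures in the SMILES: 2.
π bonds: 7 double bonds (each 1 DoU) → 7 DoU from unsaturation.
Total DoU = 2 + 7 = 9.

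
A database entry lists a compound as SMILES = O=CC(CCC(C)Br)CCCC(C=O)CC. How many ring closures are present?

0

In SMILES, each pair of matching ring-closure digits denotes one ring-closing bond; the number of such bonds equals the number of independent rings.
Ring-closure bonds here: 0.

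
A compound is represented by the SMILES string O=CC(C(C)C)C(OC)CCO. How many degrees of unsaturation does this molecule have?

1

Molecular formula: C9H18O3.
DoU = (2C + 2 + N − H − X) / 2, where X is the halogen count and O/S are ignored.
    = (2·9 + 2 + 0 − 18 − 0) / 2 = 2 / 2 = 1.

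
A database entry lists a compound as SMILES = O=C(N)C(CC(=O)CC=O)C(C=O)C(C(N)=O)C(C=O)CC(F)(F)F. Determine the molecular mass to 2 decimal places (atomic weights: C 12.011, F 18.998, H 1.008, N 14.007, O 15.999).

366.29 g/mol

First, the molecular formula is C14H17F3N2O6 (counting implicit H from valence).
  C: 14 × 12.011 = 168.154
  F: 3 × 18.998 = 56.994
  H: 17 × 1.008 = 17.136
  N: 2 × 14.007 = 28.014
  O: 6 × 15.999 = 95.994
Sum: 14×12.011 + 3×18.998 + 17×1.008 + 2×14.007 + 6×15.999 = 366.292 → 366.29 g/mol.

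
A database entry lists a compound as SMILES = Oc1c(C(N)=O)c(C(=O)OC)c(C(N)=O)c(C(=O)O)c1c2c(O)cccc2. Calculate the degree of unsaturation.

Molecular formula: C17H14N2O8.
DoU = (2C + 2 + N − H − X) / 2, where X is the halogen count and O/S are ignored.
    = (2·17 + 2 + 2 − 14 − 0) / 2 = 24 / 2 = 12.

12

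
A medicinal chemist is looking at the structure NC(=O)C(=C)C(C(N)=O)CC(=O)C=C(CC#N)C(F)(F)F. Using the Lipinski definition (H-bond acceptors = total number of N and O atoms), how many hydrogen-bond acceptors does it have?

6

N atoms: 3; O atoms: 3.
Lipinski HBA = 3 + 3 = 6.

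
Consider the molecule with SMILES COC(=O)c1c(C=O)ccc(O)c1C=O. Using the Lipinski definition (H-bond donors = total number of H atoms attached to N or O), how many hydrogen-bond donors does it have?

1

Donors: find every N or O and count the H atoms it carries.
  atom 2 (O): bond orders sum to 2 → 0 H
  atom 4 (O): bond orders sum to 2 → 0 H
  atom 8 (O): bond orders sum to 2 → 0 H
  atom 12 (O): bond orders sum to 1 → 1 H
  atom 15 (O): bond orders sum to 2 → 0 H
Lipinski HBD = 1.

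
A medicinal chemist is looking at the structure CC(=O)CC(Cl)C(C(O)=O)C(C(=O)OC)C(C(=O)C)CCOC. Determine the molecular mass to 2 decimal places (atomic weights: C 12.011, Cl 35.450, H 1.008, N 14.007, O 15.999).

First, the molecular formula is C15H23ClO7 (counting implicit H from valence).
  C: 15 × 12.011 = 180.165
  Cl: 1 × 35.450 = 35.450
  H: 23 × 1.008 = 23.184
  O: 7 × 15.999 = 111.993
Sum: 15×12.011 + 1×35.450 + 23×1.008 + 7×15.999 = 350.792 → 350.79 g/mol.

350.79 g/mol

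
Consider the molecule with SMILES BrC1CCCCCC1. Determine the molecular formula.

Walk through each heavy atom and fill implicit hydrogens from standard valence (C 4, N 3, O 2, S 2, halogen 1):
  atom 1: Br (halogen, monovalent) → 0 H
  atom 2: C, bond orders sum to 3 (valence 4) → 1 H
  atom 3: C, bond orders sum to 2 (valence 4) → 2 H
  atom 4: C, bond orders sum to 2 (valence 4) → 2 H
  atom 5: C, bond orders sum to 2 (valence 4) → 2 H
  atom 6: C, bond orders sum to 2 (valence 4) → 2 H
  atom 7: C, bond orders sum to 2 (valence 4) → 2 H
  atom 8: C, bond orders sum to 2 (valence 4) → 2 H
Totals → C:7, H:13, Br:1.

C7H13Br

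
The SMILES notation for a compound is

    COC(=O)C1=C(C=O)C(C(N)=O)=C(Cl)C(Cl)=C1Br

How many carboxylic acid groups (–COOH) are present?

Scan the SMILES for the carboxylic acid motif — none present.
Groups that are present: 1 aldehyde, 1 amide, 1 ester.

0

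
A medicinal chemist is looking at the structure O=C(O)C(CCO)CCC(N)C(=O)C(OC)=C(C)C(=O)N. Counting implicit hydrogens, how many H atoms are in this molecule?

Walk through each heavy atom and fill implicit hydrogens from standard valence (C 4, N 3, O 2, S 2, halogen 1):
  atom 1: O, bond orders sum to 2 (valence 2) → 0 H
  atom 2: C, bond orders sum to 4 (valence 4) → 0 H
  atom 3: O, bond orders sum to 1 (valence 2) → 1 H
  atom 4: C, bond orders sum to 3 (valence 4) → 1 H
  atom 5: C, bond orders sum to 2 (valence 4) → 2 H
  atom 6: C, bond orders sum to 2 (valence 4) → 2 H
  atom 7: O, bond orders sum to 1 (valence 2) → 1 H
  atom 8: C, bond orders sum to 2 (valence 4) → 2 H
  atom 9: C, bond orders sum to 2 (valence 4) → 2 H
  atom 10: C, bond orders sum to 3 (valence 4) → 1 H
  atom 11: N, bond orders sum to 1 (valence 3) → 2 H
  atom 12: C, bond orders sum to 4 (valence 4) → 0 H
  atom 13: O, bond orders sum to 2 (valence 2) → 0 H
  atom 14: C, bond orders sum to 4 (valence 4) → 0 H
  atom 15: O, bond orders sum to 2 (valence 2) → 0 H
  atom 16: C, bond orders sum to 1 (valence 4) → 3 H
  atom 17: C, bond orders sum to 4 (valence 4) → 0 H
  atom 18: C, bond orders sum to 1 (valence 4) → 3 H
  atom 19: C, bond orders sum to 4 (valence 4) → 0 H
  atom 20: O, bond orders sum to 2 (valence 2) → 0 H
  atom 21: N, bond orders sum to 1 (valence 3) → 2 H
Total hydrogens: 22.

22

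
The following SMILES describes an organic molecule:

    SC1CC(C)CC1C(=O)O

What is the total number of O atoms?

Scan the SMILES for O atoms (remember two-letter symbols like Cl and Br are single atoms).
Oxygen count: 2.

2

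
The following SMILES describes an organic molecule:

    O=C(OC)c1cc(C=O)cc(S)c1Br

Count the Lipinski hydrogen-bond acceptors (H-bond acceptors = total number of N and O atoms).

N atoms: 0; O atoms: 3.
Lipinski HBA = 0 + 3 = 3.

3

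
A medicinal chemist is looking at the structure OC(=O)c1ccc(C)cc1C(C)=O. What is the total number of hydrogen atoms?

10

Walk through each heavy atom and fill implicit hydrogens from standard valence (C 4, N 3, O 2, S 2, halogen 1); for lowercase aromatic atoms, an aromatic c carries 1 H when it has two neighbours and 0 H with three, and aromatic n carries 0 H:
  atom 1: O, bond orders sum to 1 (valence 2) → 1 H
  atom 2: C, bond orders sum to 4 (valence 4) → 0 H
  atom 3: O, bond orders sum to 2 (valence 2) → 0 H
  atom 4: aromatic c, 3 neighbours → 0 H
  atom 5: aromatic c, 2 neighbours → 1 H
  atom 6: aromatic c, 2 neighbours → 1 H
  atom 7: aromatic c, 3 neighbours → 0 H
  atom 8: C, bond orders sum to 1 (valence 4) → 3 H
  atom 9: aromatic c, 2 neighbours → 1 H
  atom 10: aromatic c, 3 neighbours → 0 H
  atom 11: C, bond orders sum to 4 (valence 4) → 0 H
  atom 12: C, bond orders sum to 1 (valence 4) → 3 H
  atom 13: O, bond orders sum to 2 (valence 2) → 0 H
Total hydrogens: 10.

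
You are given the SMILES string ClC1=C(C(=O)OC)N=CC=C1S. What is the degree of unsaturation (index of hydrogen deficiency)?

5

Molecular formula: C7H6ClNO2S.
DoU = (2C + 2 + N − H − X) / 2, where X is the halogen count and O/S are ignored.
    = (2·7 + 2 + 1 − 6 − 1) / 2 = 10 / 2 = 5.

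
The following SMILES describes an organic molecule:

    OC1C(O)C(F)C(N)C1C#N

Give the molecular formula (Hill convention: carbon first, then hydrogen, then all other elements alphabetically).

Walk through each heavy atom and fill implicit hydrogens from standard valence (C 4, N 3, O 2, S 2, halogen 1):
  atom 1: O, bond orders sum to 1 (valence 2) → 1 H
  atom 2: C, bond orders sum to 3 (valence 4) → 1 H
  atom 3: C, bond orders sum to 3 (valence 4) → 1 H
  atom 4: O, bond orders sum to 1 (valence 2) → 1 H
  atom 5: C, bond orders sum to 3 (valence 4) → 1 H
  atom 6: F (halogen, monovalent) → 0 H
  atom 7: C, bond orders sum to 3 (valence 4) → 1 H
  atom 8: N, bond orders sum to 1 (valence 3) → 2 H
  atom 9: C, bond orders sum to 3 (valence 4) → 1 H
  atom 10: C, bond orders sum to 4 (valence 4) → 0 H
  atom 11: N, bond orders sum to 3 (valence 3) → 0 H
Totals → C:6, H:9, F:1, N:2, O:2.

C6H9FN2O2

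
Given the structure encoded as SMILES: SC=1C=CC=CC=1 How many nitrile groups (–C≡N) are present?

Scan the SMILES for the nitrile motif — none present.
Groups that are present: 1 thiol.

0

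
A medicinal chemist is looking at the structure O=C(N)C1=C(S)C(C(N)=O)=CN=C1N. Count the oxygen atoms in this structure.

Scan the SMILES for O atoms (remember two-letter symbols like Cl and Br are single atoms).
Oxygen count: 2.

2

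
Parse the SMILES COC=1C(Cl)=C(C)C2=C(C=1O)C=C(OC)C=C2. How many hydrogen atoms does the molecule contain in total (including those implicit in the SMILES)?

Walk through each heavy atom and fill implicit hydrogens from standard valence (C 4, N 3, O 2, S 2, halogen 1):
  atom 1: C, bond orders sum to 1 (valence 4) → 3 H
  atom 2: O, bond orders sum to 2 (valence 2) → 0 H
  atom 3: C, bond orders sum to 4 (valence 4) → 0 H
  atom 4: C, bond orders sum to 4 (valence 4) → 0 H
  atom 5: Cl (halogen, monovalent) → 0 H
  atom 6: C, bond orders sum to 4 (valence 4) → 0 H
  atom 7: C, bond orders sum to 1 (valence 4) → 3 H
  atom 8: C, bond orders sum to 4 (valence 4) → 0 H
  atom 9: C, bond orders sum to 4 (valence 4) → 0 H
  atom 10: C, bond orders sum to 4 (valence 4) → 0 H
  atom 11: O, bond orders sum to 1 (valence 2) → 1 H
  atom 12: C, bond orders sum to 3 (valence 4) → 1 H
  atom 13: C, bond orders sum to 4 (valence 4) → 0 H
  atom 14: O, bond orders sum to 2 (valence 2) → 0 H
  atom 15: C, bond orders sum to 1 (valence 4) → 3 H
  atom 16: C, bond orders sum to 3 (valence 4) → 1 H
  atom 17: C, bond orders sum to 3 (valence 4) → 1 H
Total hydrogens: 13.

13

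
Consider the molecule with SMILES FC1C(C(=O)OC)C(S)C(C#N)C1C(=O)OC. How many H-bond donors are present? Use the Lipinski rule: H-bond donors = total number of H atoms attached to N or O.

Donors: find every N or O and count the H atoms it carries.
  atom 5 (O): bond orders sum to 2 → 0 H
  atom 6 (O): bond orders sum to 2 → 0 H
  atom 12 (N): bond orders sum to 3 → 0 H
  atom 15 (O): bond orders sum to 2 → 0 H
  atom 16 (O): bond orders sum to 2 → 0 H
Lipinski HBD = 0.

0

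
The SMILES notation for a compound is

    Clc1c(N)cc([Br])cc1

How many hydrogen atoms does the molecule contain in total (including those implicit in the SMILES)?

Walk through each heavy atom and fill implicit hydrogens from standard valence (C 4, N 3, O 2, S 2, halogen 1); for lowercase aromatic atoms, an aromatic c carries 1 H when it has two neighbours and 0 H with three, and aromatic n carries 0 H:
  atom 1: Cl (halogen, monovalent) → 0 H
  atom 2: aromatic c, 3 neighbours → 0 H
  atom 3: aromatic c, 3 neighbours → 0 H
  atom 4: N, bond orders sum to 1 (valence 3) → 2 H
  atom 5: aromatic c, 2 neighbours → 1 H
  atom 6: aromatic c, 3 neighbours → 0 H
  atom 7: Br with explicit H count 0
  atom 8: aromatic c, 2 neighbours → 1 H
  atom 9: aromatic c, 2 neighbours → 1 H
Total hydrogens: 5.

5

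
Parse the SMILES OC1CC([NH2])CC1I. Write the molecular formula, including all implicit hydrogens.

Walk through each heavy atom and fill implicit hydrogens from standard valence (C 4, N 3, O 2, S 2, halogen 1):
  atom 1: O, bond orders sum to 1 (valence 2) → 1 H
  atom 2: C, bond orders sum to 3 (valence 4) → 1 H
  atom 3: C, bond orders sum to 2 (valence 4) → 2 H
  atom 4: C, bond orders sum to 3 (valence 4) → 1 H
  atom 5: N with explicit H count 2
  atom 6: C, bond orders sum to 2 (valence 4) → 2 H
  atom 7: C, bond orders sum to 3 (valence 4) → 1 H
  atom 8: I (halogen, monovalent) → 0 H
Totals → C:5, H:10, I:1, N:1, O:1.

C5H10INO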